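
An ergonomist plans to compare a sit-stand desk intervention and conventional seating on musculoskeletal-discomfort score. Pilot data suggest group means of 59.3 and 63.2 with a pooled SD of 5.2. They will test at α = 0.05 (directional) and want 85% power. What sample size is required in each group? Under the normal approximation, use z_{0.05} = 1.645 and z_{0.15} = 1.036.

n = 26 per group

Cohen's d = |M₁ − M₂| / SD_pooled = |59.3 − 63.2| / 5.2 = 3.9 / 5.2 = 0.750.
For two independent groups with equal n: n = 2·((z_{α} + z_β) / d)².
z_{α} + z_β = 1.645 + 1.036 = 2.681.
n = 2 × (2.681 / 0.750)² = 2 × 3.575² = 2 × 12.78 = 25.6.
Round up to the next whole participant.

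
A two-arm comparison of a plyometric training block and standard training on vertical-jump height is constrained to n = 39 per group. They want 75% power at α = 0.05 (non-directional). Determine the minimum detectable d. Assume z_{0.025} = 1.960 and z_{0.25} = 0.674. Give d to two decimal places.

For two independent groups of n = 39 each: d_min = (z_{α/2} + z_β)·√(2/n).
z-sum = 1.960 + 0.674 = 2.634.
d_min = 2.634 × √(2/39) = 2.634 × 0.2265 = 0.596.

d_min ≈ 0.60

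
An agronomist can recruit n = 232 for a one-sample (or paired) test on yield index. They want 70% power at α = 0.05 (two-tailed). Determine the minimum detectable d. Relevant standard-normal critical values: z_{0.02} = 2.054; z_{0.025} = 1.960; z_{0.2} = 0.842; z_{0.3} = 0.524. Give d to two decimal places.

d_min ≈ 0.16

For a single sample (or paired design) of n = 232: d_min = (z_{α/2} + z_β)/√n.
z-sum = 1.960 + 0.524 = 2.484.
d_min = 2.484 / √232 = 2.484 / 15.232 = 0.163.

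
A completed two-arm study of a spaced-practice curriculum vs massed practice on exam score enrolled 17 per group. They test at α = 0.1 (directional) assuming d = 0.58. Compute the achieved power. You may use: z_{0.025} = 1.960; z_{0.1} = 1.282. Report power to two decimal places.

power ≈ 0.66

For two equal groups, power = Φ(d·√(n/2) − z_{α}).
d·√(n/2) = 0.58 × √(17/2) = 0.58 × 2.915 = 1.691.
z_β = 1.691 − 1.282 = 0.409.
Power = Φ(0.409) = 0.659.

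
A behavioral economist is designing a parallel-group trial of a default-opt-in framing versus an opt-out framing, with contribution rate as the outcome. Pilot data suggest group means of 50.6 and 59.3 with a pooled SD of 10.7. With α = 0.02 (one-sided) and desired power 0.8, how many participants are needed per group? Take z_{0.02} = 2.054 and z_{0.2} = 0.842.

Cohen's d = |M₁ − M₂| / SD_pooled = |50.6 − 59.3| / 10.7 = 8.7 / 10.7 = 0.813.
For two independent groups with equal n: n = 2·((z_{α} + z_β) / d)².
z_{α} + z_β = 2.054 + 0.842 = 2.896.
n = 2 × (2.896 / 0.813)² = 2 × 3.562² = 2 × 12.69 = 25.4.
Round up to the next whole participant.

n = 26 per group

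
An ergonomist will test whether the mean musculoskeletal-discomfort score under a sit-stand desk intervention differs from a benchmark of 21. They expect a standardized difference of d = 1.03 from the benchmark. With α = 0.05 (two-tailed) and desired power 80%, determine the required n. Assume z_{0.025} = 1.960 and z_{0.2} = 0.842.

For a one-sample test: n = ((z_{α/2} + z_β) / d)².
z_{α/2} + z_β = 1.960 + 0.842 = 2.802.
n = (2.802 / 1.03)² = 2.720² = 7.40.
Round up.

n = 8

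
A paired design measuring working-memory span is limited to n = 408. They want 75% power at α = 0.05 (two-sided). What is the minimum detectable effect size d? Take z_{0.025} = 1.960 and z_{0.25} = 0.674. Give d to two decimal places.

d_min ≈ 0.13

For a single sample (or paired design) of n = 408: d_min = (z_{α/2} + z_β)/√n.
z-sum = 1.960 + 0.674 = 2.634.
d_min = 2.634 / √408 = 2.634 / 20.199 = 0.130.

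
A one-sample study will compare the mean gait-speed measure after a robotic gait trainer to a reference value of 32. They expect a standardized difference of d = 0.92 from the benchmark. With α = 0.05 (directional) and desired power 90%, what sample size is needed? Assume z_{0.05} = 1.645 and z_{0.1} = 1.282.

For a one-sample test: n = ((z_{α} + z_β) / d)².
z_{α} + z_β = 1.645 + 1.282 = 2.927.
n = (2.927 / 0.92)² = 3.182² = 10.12.
Round up.

n = 11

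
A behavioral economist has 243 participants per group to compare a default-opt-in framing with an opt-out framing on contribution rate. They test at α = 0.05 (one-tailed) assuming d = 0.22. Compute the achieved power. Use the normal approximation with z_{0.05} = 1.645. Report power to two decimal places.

power ≈ 0.78

For two equal groups, power = Φ(d·√(n/2) − z_{α}).
d·√(n/2) = 0.22 × √(243/2) = 0.22 × 11.023 = 2.425.
z_β = 2.425 − 1.645 = 0.780.
Power = Φ(0.780) = 0.782.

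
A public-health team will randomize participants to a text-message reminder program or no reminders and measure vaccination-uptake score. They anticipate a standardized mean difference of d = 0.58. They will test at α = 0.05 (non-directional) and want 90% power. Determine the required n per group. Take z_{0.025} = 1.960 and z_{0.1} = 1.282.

For two independent groups with equal n: n = 2·((z_{α/2} + z_β) / d)².
z_{α/2} + z_β = 1.960 + 1.282 = 3.242.
n = 2 × (3.242 / 0.58)² = 2 × 5.590² = 2 × 31.24 = 62.5.
Round up to the next whole participant.

n = 63 per group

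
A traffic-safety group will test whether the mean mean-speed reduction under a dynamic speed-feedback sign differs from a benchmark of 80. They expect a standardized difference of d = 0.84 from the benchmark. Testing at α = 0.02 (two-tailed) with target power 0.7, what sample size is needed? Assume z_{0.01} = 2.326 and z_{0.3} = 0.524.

n = 12

For a one-sample test: n = ((z_{α/2} + z_β) / d)².
z_{α/2} + z_β = 2.326 + 0.524 = 2.850.
n = (2.850 / 0.84)² = 3.393² = 11.51.
Round up.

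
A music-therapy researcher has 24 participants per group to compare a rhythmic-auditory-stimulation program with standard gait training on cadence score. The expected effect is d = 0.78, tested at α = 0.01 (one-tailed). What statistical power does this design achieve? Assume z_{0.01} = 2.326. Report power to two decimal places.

power ≈ 0.65

For two equal groups, power = Φ(d·√(n/2) − z_{α}).
d·√(n/2) = 0.78 × √(24/2) = 0.78 × 3.464 = 2.702.
z_β = 2.702 − 2.326 = 0.376.
Power = Φ(0.376) = 0.647.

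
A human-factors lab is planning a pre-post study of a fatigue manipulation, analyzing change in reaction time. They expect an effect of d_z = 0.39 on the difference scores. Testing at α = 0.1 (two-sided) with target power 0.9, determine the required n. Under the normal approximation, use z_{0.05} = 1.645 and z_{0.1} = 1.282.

n = 57 pairs

For a paired (one-sample on differences) test: n = ((z_{α/2} + z_β) / d)².
z_{α/2} + z_β = 1.645 + 1.282 = 2.927.
n = (2.927 / 0.39)² = 7.505² = 56.33.
Round up.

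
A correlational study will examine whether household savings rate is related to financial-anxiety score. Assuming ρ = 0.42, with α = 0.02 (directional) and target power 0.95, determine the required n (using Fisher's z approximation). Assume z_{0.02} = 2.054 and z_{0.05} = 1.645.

n = 72

Fisher's z: C = ½·ln((1+r)/(1−r)) = ½·ln(2.4483) = 0.4477.
n = ((z_{α} + z_β)/C)² + 3.
(2.054 + 1.645) / 0.4477 = 3.699 / 0.4477 = 8.262.
n = 8.262² + 3 = 68.26 + 3 = 71.3.
Round up.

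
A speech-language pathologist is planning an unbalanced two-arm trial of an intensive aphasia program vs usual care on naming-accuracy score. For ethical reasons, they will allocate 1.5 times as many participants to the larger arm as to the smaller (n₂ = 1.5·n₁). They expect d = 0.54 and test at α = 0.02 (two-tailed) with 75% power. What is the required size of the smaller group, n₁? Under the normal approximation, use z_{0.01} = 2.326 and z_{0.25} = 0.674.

With allocation ratio k = n₂/n₁ = 1.5, Var(x̄₁−x̄₂) = σ²(1/n₁ + 1/(k·n₁)) = σ²·(k+1)/(k·n₁).
So n₁ = (1 + 1/k)·((z_{α/2} + z_β)/d)² = 1.667 × (3.000/0.54)².
n₁ = 1.667 × 30.86 = 51.4.
Round up: n₁ = 52, giving n₂ = 1.5 × 52 = 78.

n₁ = 52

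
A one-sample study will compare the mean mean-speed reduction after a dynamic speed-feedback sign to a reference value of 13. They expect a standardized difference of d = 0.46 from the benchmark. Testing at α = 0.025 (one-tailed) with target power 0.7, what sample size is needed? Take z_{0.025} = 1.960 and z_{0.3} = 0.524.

n = 30

For a one-sample test: n = ((z_{α} + z_β) / d)².
z_{α} + z_β = 1.960 + 0.524 = 2.484.
n = (2.484 / 0.46)² = 5.400² = 29.16.
Round up.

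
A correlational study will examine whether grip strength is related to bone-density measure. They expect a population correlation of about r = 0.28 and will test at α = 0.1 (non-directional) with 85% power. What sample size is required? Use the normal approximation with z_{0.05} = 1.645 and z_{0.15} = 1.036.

Fisher's z: C = ½·ln((1+r)/(1−r)) = ½·ln(1.7778) = 0.2877.
n = ((z_{α/2} + z_β)/C)² + 3.
(1.645 + 1.036) / 0.2877 = 2.681 / 0.2877 = 9.319.
n = 9.319² + 3 = 86.84 + 3 = 89.8.
Round up.

n = 90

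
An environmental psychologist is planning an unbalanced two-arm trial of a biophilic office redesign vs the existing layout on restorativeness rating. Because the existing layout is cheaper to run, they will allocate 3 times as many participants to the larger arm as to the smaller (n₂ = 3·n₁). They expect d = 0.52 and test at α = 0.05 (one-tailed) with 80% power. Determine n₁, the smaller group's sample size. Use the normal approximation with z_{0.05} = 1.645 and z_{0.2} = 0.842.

n₁ = 31

With allocation ratio k = n₂/n₁ = 3, Var(x̄₁−x̄₂) = σ²(1/n₁ + 1/(k·n₁)) = σ²·(k+1)/(k·n₁).
So n₁ = (1 + 1/k)·((z_{α} + z_β)/d)² = 1.333 × (2.487/0.52)².
n₁ = 1.333 × 22.87 = 30.5.
Round up: n₁ = 31, giving n₂ = 3 × 31 = 93.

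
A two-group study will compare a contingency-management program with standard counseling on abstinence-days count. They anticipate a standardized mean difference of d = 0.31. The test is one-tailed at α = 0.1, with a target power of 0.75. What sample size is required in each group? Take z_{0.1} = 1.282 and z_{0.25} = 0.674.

n = 80 per group

For two independent groups with equal n: n = 2·((z_{α} + z_β) / d)².
z_{α} + z_β = 1.282 + 0.674 = 1.956.
n = 2 × (1.956 / 0.31)² = 2 × 6.310² = 2 × 39.81 = 79.6.
Round up to the next whole participant.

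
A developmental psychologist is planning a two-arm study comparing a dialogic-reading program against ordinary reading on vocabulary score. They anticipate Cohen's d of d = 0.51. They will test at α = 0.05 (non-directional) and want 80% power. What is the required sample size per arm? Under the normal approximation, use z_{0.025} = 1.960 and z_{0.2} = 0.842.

For two independent groups with equal n: n = 2·((z_{α/2} + z_β) / d)².
z_{α/2} + z_β = 1.960 + 0.842 = 2.802.
n = 2 × (2.802 / 0.51)² = 2 × 5.494² = 2 × 30.19 = 60.4.
Round up to the next whole participant.

n = 61 per group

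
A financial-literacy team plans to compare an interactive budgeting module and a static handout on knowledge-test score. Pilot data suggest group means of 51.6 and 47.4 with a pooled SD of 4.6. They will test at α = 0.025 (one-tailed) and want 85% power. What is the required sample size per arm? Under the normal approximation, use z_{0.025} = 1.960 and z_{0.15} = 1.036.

n = 22 per group

Cohen's d = |M₁ − M₂| / SD_pooled = |51.6 − 47.4| / 4.6 = 4.2 / 4.6 = 0.913.
For two independent groups with equal n: n = 2·((z_{α} + z_β) / d)².
z_{α} + z_β = 1.960 + 1.036 = 2.996.
n = 2 × (2.996 / 0.913)² = 2 × 3.281² = 2 × 10.77 = 21.5.
Round up to the next whole participant.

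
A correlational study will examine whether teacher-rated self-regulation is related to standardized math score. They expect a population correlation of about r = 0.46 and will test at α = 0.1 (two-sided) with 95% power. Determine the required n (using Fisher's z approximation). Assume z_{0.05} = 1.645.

Fisher's z: C = ½·ln((1+r)/(1−r)) = ½·ln(2.7037) = 0.4973.
n = ((z_{α/2} + z_β)/C)² + 3.
(1.645 + 1.645) / 0.4973 = 3.290 / 0.4973 = 6.616.
n = 6.616² + 3 = 43.77 + 3 = 46.8.
Round up.

n = 47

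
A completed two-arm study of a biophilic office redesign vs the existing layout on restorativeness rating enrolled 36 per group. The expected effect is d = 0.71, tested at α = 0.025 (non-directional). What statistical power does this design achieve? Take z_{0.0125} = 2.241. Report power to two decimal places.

power ≈ 0.78

For two equal groups, power = Φ(d·√(n/2) − z_{α/2}).
d·√(n/2) = 0.71 × √(36/2) = 0.71 × 4.243 = 3.012.
z_β = 3.012 − 2.241 = 0.771.
Power = Φ(0.771) = 0.780.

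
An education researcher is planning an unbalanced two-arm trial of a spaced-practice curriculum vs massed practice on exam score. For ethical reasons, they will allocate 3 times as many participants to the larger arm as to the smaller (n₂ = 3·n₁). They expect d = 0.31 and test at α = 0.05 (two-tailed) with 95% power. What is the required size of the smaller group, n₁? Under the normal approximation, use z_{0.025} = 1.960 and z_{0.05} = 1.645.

n₁ = 181

With allocation ratio k = n₂/n₁ = 3, Var(x̄₁−x̄₂) = σ²(1/n₁ + 1/(k·n₁)) = σ²·(k+1)/(k·n₁).
So n₁ = (1 + 1/k)·((z_{α/2} + z_β)/d)² = 1.333 × (3.605/0.31)².
n₁ = 1.333 × 135.23 = 180.3.
Round up: n₁ = 181, giving n₂ = 3 × 181 = 543.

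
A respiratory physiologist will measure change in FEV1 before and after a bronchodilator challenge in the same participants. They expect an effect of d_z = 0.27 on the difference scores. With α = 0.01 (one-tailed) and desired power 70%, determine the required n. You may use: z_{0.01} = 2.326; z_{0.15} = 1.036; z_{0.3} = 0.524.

For a paired (one-sample on differences) test: n = ((z_{α} + z_β) / d)².
z_{α} + z_β = 2.326 + 0.524 = 2.850.
n = (2.850 / 0.27)² = 10.556² = 111.42.
Round up.

n = 112 pairs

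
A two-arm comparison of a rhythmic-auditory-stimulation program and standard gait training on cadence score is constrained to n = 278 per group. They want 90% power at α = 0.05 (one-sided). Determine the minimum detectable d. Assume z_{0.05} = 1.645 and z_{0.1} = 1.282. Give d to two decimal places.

For two independent groups of n = 278 each: d_min = (z_{α} + z_β)·√(2/n).
z-sum = 1.645 + 1.282 = 2.927.
d_min = 2.927 × √(2/278) = 2.927 × 0.0848 = 0.248.

d_min ≈ 0.25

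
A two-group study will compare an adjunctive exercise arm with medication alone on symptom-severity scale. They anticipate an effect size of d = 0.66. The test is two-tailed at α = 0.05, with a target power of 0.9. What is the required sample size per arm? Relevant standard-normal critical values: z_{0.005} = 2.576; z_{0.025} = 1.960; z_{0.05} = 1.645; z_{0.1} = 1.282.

n = 49 per group

For two independent groups with equal n: n = 2·((z_{α/2} + z_β) / d)².
z_{α/2} + z_β = 1.960 + 1.282 = 3.242.
n = 2 × (3.242 / 0.66)² = 2 × 4.912² = 2 × 24.13 = 48.3.
Round up to the next whole participant.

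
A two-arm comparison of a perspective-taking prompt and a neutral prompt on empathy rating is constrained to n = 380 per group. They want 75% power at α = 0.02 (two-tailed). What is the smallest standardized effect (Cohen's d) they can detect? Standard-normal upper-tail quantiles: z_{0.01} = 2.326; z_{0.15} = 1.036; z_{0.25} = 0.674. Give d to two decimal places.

d_min ≈ 0.22

For two independent groups of n = 380 each: d_min = (z_{α/2} + z_β)·√(2/n).
z-sum = 2.326 + 0.674 = 3.000.
d_min = 3.000 × √(2/380) = 3.000 × 0.0725 = 0.218.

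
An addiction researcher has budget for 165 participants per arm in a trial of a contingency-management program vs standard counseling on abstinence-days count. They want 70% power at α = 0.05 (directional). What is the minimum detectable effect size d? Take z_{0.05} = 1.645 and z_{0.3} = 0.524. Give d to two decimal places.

For two independent groups of n = 165 each: d_min = (z_{α} + z_β)·√(2/n).
z-sum = 1.645 + 0.524 = 2.169.
d_min = 2.169 × √(2/165) = 2.169 × 0.1101 = 0.239.

d_min ≈ 0.24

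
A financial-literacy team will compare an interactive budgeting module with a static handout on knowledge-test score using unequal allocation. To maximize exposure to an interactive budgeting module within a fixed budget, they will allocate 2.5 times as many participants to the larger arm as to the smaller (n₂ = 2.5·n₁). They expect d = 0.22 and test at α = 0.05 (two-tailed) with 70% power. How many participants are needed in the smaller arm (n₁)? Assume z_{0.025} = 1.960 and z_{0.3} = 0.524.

n₁ = 179

With allocation ratio k = n₂/n₁ = 2.5, Var(x̄₁−x̄₂) = σ²(1/n₁ + 1/(k·n₁)) = σ²·(k+1)/(k·n₁).
So n₁ = (1 + 1/k)·((z_{α/2} + z_β)/d)² = 1.400 × (2.484/0.22)².
n₁ = 1.400 × 127.48 = 178.5.
Round up: n₁ = 179, giving n₂ = ⌈2.5 × 179⌉ = ⌈447.5⌉ = 448.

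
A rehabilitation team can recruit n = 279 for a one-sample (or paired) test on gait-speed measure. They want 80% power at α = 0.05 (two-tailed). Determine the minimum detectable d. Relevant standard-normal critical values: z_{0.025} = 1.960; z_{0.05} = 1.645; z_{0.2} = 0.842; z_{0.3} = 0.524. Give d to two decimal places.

For a single sample (or paired design) of n = 279: d_min = (z_{α/2} + z_β)/√n.
z-sum = 1.960 + 0.842 = 2.802.
d_min = 2.802 / √279 = 2.802 / 16.703 = 0.168.

d_min ≈ 0.17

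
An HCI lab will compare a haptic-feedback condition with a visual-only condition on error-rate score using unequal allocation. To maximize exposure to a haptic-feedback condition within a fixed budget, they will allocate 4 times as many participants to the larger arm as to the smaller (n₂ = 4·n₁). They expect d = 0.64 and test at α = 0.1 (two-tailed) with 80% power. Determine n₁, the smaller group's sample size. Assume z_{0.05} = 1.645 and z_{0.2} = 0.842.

n₁ = 19

With allocation ratio k = n₂/n₁ = 4, Var(x̄₁−x̄₂) = σ²(1/n₁ + 1/(k·n₁)) = σ²·(k+1)/(k·n₁).
So n₁ = (1 + 1/k)·((z_{α/2} + z_β)/d)² = 1.250 × (2.487/0.64)².
n₁ = 1.250 × 15.10 = 18.9.
Round up: n₁ = 19, giving n₂ = 4 × 19 = 76.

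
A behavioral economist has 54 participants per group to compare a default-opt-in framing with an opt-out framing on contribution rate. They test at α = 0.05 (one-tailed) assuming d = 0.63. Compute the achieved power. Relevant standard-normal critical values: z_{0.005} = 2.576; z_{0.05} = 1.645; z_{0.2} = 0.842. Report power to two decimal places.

For two equal groups, power = Φ(d·√(n/2) − z_{α}).
d·√(n/2) = 0.63 × √(54/2) = 0.63 × 5.196 = 3.274.
z_β = 3.274 − 1.645 = 1.629.
Power = Φ(1.629) = 0.948.

power ≈ 0.95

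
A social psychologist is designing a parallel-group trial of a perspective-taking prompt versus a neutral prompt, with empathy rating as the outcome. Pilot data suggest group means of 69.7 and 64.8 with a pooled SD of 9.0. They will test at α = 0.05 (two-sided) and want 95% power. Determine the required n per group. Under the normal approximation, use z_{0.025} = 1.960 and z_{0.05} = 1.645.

n = 88 per group

Cohen's d = |M₁ − M₂| / SD_pooled = |69.7 − 64.8| / 9.0 = 4.9 / 9.0 = 0.544.
For two independent groups with equal n: n = 2·((z_{α/2} + z_β) / d)².
z_{α/2} + z_β = 1.960 + 1.645 = 3.605.
n = 2 × (3.605 / 0.544)² = 2 × 6.627² = 2 × 43.91 = 87.8.
Round up to the next whole participant.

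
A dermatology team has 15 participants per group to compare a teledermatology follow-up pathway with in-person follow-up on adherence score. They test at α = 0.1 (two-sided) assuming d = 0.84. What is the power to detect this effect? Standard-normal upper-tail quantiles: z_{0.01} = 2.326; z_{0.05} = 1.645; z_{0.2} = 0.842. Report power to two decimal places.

power ≈ 0.74

For two equal groups, power = Φ(d·√(n/2) − z_{α/2}).
d·√(n/2) = 0.84 × √(15/2) = 0.84 × 2.739 = 2.300.
z_β = 2.300 − 1.645 = 0.655.
Power = Φ(0.655) = 0.744.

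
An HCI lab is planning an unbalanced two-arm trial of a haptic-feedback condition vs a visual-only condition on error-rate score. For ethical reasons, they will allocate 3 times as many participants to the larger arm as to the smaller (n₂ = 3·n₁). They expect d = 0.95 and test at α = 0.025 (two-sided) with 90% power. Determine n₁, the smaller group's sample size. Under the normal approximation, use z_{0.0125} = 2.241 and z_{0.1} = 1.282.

n₁ = 19

With allocation ratio k = n₂/n₁ = 3, Var(x̄₁−x̄₂) = σ²(1/n₁ + 1/(k·n₁)) = σ²·(k+1)/(k·n₁).
So n₁ = (1 + 1/k)·((z_{α/2} + z_β)/d)² = 1.333 × (3.523/0.95)².
n₁ = 1.333 × 13.75 = 18.3.
Round up: n₁ = 19, giving n₂ = 3 × 19 = 57.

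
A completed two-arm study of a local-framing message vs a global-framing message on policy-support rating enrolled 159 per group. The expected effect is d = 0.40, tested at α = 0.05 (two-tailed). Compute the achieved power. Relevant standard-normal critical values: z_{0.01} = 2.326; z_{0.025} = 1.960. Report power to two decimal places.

power ≈ 0.95

For two equal groups, power = Φ(d·√(n/2) − z_{α/2}).
d·√(n/2) = 0.40 × √(159/2) = 0.40 × 8.916 = 3.567.
z_β = 3.567 − 1.960 = 1.607.
Power = Φ(1.607) = 0.946.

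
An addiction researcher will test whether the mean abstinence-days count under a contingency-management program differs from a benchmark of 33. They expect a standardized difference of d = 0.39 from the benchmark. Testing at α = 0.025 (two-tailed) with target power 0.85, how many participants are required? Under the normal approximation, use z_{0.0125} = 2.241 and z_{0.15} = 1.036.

For a one-sample test: n = ((z_{α/2} + z_β) / d)².
z_{α/2} + z_β = 2.241 + 1.036 = 3.277.
n = (3.277 / 0.39)² = 8.403² = 70.60.
Round up.

n = 71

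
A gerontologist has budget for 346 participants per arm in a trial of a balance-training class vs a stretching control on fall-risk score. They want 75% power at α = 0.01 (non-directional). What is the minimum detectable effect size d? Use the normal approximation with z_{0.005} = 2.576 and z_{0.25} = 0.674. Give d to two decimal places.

d_min ≈ 0.25

For two independent groups of n = 346 each: d_min = (z_{α/2} + z_β)·√(2/n).
z-sum = 2.576 + 0.674 = 3.250.
d_min = 3.250 × √(2/346) = 3.250 × 0.0760 = 0.247.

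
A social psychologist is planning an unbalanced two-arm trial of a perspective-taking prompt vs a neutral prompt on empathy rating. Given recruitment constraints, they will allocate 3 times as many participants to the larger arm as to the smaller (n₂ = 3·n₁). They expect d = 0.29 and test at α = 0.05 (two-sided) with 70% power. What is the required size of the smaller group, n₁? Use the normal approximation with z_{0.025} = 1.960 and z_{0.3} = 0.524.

With allocation ratio k = n₂/n₁ = 3, Var(x̄₁−x̄₂) = σ²(1/n₁ + 1/(k·n₁)) = σ²·(k+1)/(k·n₁).
So n₁ = (1 + 1/k)·((z_{α/2} + z_β)/d)² = 1.333 × (2.484/0.29)².
n₁ = 1.333 × 73.37 = 97.8.
Round up: n₁ = 98, giving n₂ = 3 × 98 = 294.

n₁ = 98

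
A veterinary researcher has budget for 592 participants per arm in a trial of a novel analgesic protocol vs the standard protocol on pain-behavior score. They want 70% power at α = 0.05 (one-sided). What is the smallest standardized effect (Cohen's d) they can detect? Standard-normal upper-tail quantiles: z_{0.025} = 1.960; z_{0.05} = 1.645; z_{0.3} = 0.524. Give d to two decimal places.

d_min ≈ 0.13

For two independent groups of n = 592 each: d_min = (z_{α} + z_β)·√(2/n).
z-sum = 1.645 + 0.524 = 2.169.
d_min = 2.169 × √(2/592) = 2.169 × 0.0581 = 0.126.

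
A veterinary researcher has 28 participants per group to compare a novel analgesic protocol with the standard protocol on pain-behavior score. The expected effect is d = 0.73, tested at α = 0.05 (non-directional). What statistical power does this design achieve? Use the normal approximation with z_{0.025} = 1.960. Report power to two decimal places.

power ≈ 0.78

For two equal groups, power = Φ(d·√(n/2) − z_{α/2}).
d·√(n/2) = 0.73 × √(28/2) = 0.73 × 3.742 = 2.731.
z_β = 2.731 − 1.960 = 0.771.
Power = Φ(0.771) = 0.780.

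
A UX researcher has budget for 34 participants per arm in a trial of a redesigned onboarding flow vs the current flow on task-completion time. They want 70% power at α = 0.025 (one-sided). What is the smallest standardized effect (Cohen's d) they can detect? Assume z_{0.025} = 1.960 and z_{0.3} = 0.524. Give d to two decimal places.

For two independent groups of n = 34 each: d_min = (z_{α} + z_β)·√(2/n).
z-sum = 1.960 + 0.524 = 2.484.
d_min = 2.484 × √(2/34) = 2.484 × 0.2425 = 0.602.

d_min ≈ 0.60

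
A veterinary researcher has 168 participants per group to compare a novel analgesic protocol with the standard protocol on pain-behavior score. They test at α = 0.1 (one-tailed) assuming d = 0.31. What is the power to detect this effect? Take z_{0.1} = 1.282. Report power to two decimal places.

For two equal groups, power = Φ(d·√(n/2) − z_{α}).
d·√(n/2) = 0.31 × √(168/2) = 0.31 × 9.165 = 2.841.
z_β = 2.841 − 1.282 = 1.559.
Power = Φ(1.559) = 0.941.

power ≈ 0.94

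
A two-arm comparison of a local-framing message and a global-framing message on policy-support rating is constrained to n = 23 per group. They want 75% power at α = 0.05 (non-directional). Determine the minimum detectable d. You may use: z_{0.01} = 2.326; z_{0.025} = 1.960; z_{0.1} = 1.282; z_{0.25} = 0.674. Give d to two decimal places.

For two independent groups of n = 23 each: d_min = (z_{α/2} + z_β)·√(2/n).
z-sum = 1.960 + 0.674 = 2.634.
d_min = 2.634 × √(2/23) = 2.634 × 0.2949 = 0.777.

d_min ≈ 0.78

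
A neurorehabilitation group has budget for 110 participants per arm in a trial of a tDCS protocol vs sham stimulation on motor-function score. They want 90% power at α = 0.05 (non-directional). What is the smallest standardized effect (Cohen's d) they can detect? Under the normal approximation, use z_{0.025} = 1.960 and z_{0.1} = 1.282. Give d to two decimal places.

d_min ≈ 0.44

For two independent groups of n = 110 each: d_min = (z_{α/2} + z_β)·√(2/n).
z-sum = 1.960 + 1.282 = 3.242.
d_min = 3.242 × √(2/110) = 3.242 × 0.1348 = 0.437.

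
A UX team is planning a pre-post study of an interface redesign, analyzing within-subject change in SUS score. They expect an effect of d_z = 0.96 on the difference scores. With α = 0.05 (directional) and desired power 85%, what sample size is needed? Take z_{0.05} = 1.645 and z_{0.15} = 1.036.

n = 8 pairs

For a paired (one-sample on differences) test: n = ((z_{α} + z_β) / d)².
z_{α} + z_β = 1.645 + 1.036 = 2.681.
n = (2.681 / 0.96)² = 2.793² = 7.80.
Round up.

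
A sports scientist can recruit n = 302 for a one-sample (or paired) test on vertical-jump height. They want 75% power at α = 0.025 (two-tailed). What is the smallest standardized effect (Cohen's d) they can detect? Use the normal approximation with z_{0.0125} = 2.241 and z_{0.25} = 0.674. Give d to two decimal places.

For a single sample (or paired design) of n = 302: d_min = (z_{α/2} + z_β)/√n.
z-sum = 2.241 + 0.674 = 2.915.
d_min = 2.915 / √302 = 2.915 / 17.378 = 0.168.

d_min ≈ 0.17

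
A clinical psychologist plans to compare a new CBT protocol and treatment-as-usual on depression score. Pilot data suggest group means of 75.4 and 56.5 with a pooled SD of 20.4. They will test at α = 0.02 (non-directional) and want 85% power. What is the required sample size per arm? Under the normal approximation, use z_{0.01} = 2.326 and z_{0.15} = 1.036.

Cohen's d = |M₁ − M₂| / SD_pooled = |75.4 − 56.5| / 20.4 = 18.9 / 20.4 = 0.926.
For two independent groups with equal n: n = 2·((z_{α/2} + z_β) / d)².
z_{α/2} + z_β = 2.326 + 1.036 = 3.362.
n = 2 × (3.362 / 0.926)² = 2 × 3.631² = 2 × 13.18 = 26.4.
Round up to the next whole participant.

n = 27 per group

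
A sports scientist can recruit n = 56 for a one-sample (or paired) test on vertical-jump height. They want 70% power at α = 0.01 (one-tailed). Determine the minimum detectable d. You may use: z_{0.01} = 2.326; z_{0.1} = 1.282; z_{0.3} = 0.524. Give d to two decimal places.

d_min ≈ 0.38

For a single sample (or paired design) of n = 56: d_min = (z_{α} + z_β)/√n.
z-sum = 2.326 + 0.524 = 2.850.
d_min = 2.850 / √56 = 2.850 / 7.483 = 0.381.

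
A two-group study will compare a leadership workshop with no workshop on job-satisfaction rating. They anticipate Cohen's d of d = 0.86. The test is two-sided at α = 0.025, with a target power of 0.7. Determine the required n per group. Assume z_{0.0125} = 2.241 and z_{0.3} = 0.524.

For two independent groups with equal n: n = 2·((z_{α/2} + z_β) / d)².
z_{α/2} + z_β = 2.241 + 0.524 = 2.765.
n = 2 × (2.765 / 0.86)² = 2 × 3.215² = 2 × 10.34 = 20.7.
Round up to the next whole participant.

n = 21 per group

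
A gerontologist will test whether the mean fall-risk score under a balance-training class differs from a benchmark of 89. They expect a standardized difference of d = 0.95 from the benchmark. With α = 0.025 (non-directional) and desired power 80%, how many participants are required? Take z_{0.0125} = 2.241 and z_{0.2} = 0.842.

n = 11

For a one-sample test: n = ((z_{α/2} + z_β) / d)².
z_{α/2} + z_β = 2.241 + 0.842 = 3.083.
n = (3.083 / 0.95)² = 3.245² = 10.53.
Round up.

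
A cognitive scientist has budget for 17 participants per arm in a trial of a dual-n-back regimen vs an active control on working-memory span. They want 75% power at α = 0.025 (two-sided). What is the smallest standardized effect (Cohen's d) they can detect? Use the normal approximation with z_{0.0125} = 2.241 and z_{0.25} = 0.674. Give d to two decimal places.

d_min ≈ 1.00

For two independent groups of n = 17 each: d_min = (z_{α/2} + z_β)·√(2/n).
z-sum = 2.241 + 0.674 = 2.915.
d_min = 2.915 × √(2/17) = 2.915 × 0.3430 = 1.000.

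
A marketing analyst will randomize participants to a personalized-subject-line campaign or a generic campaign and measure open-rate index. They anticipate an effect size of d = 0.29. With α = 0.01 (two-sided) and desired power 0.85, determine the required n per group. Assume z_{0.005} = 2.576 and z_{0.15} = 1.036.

For two independent groups with equal n: n = 2·((z_{α/2} + z_β) / d)².
z_{α/2} + z_β = 2.576 + 1.036 = 3.612.
n = 2 × (3.612 / 0.29)² = 2 × 12.455² = 2 × 155.13 = 310.3.
Round up to the next whole participant.

n = 311 per group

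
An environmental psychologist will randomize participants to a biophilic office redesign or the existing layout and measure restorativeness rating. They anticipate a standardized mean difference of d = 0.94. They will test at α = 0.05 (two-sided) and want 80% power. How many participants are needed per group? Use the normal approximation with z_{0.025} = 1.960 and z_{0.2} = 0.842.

For two independent groups with equal n: n = 2·((z_{α/2} + z_β) / d)².
z_{α/2} + z_β = 1.960 + 0.842 = 2.802.
n = 2 × (2.802 / 0.94)² = 2 × 2.981² = 2 × 8.89 = 17.8.
Round up to the next whole participant.

n = 18 per group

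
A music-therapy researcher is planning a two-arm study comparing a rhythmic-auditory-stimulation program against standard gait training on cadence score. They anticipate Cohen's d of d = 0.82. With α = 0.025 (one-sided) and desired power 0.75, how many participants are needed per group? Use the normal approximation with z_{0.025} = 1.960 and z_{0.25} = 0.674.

For two independent groups with equal n: n = 2·((z_{α} + z_β) / d)².
z_{α} + z_β = 1.960 + 0.674 = 2.634.
n = 2 × (2.634 / 0.82)² = 2 × 3.212² = 2 × 10.32 = 20.6.
Round up to the next whole participant.

n = 21 per group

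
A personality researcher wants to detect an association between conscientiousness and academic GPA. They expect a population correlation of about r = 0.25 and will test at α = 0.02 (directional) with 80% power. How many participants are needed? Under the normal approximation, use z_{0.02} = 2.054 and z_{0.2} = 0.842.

n = 132

Fisher's z: C = ½·ln((1+r)/(1−r)) = ½·ln(1.6667) = 0.2554.
n = ((z_{α} + z_β)/C)² + 3.
(2.054 + 0.842) / 0.2554 = 2.896 / 0.2554 = 11.339.
n = 11.339² + 3 = 128.57 + 3 = 131.6.
Round up.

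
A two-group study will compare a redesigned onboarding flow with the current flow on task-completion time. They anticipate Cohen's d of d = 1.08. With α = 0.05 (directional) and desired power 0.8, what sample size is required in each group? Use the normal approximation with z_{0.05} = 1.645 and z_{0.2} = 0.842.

For two independent groups with equal n: n = 2·((z_{α} + z_β) / d)².
z_{α} + z_β = 1.645 + 0.842 = 2.487.
n = 2 × (2.487 / 1.08)² = 2 × 2.303² = 2 × 5.30 = 10.6.
Round up to the next whole participant.

n = 11 per group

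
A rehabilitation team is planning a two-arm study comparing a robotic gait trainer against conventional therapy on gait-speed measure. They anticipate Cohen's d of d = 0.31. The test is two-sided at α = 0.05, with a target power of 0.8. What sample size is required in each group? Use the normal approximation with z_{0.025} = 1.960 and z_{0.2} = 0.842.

For two independent groups with equal n: n = 2·((z_{α/2} + z_β) / d)².
z_{α/2} + z_β = 1.960 + 0.842 = 2.802.
n = 2 × (2.802 / 0.31)² = 2 × 9.039² = 2 × 81.70 = 163.4.
Round up to the next whole participant.

n = 164 per group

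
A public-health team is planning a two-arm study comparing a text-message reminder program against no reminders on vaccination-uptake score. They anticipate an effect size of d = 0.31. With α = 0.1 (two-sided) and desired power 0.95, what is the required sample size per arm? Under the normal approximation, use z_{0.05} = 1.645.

n = 226 per group

For two independent groups with equal n: n = 2·((z_{α/2} + z_β) / d)².
z_{α/2} + z_β = 1.645 + 1.645 = 3.290.
n = 2 × (3.290 / 0.31)² = 2 × 10.613² = 2 × 112.63 = 225.3.
Round up to the next whole participant.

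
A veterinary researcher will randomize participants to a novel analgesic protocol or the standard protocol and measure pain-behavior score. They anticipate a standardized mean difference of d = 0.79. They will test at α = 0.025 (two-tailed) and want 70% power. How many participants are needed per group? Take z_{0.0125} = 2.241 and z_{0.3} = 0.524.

For two independent groups with equal n: n = 2·((z_{α/2} + z_β) / d)².
z_{α/2} + z_β = 2.241 + 0.524 = 2.765.
n = 2 × (2.765 / 0.79)² = 2 × 3.500² = 2 × 12.25 = 24.5.
Round up to the next whole participant.

n = 25 per group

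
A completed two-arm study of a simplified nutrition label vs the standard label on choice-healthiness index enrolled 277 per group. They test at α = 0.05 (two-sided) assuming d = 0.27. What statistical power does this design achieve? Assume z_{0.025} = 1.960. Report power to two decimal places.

For two equal groups, power = Φ(d·√(n/2) − z_{α/2}).
d·√(n/2) = 0.27 × √(277/2) = 0.27 × 11.769 = 3.178.
z_β = 3.178 − 1.960 = 1.218.
Power = Φ(1.218) = 0.888.

power ≈ 0.89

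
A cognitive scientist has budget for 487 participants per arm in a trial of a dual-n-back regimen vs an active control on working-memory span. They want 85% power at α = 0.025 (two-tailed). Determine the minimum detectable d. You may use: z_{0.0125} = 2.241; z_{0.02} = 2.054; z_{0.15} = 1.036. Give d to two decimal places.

d_min ≈ 0.21

For two independent groups of n = 487 each: d_min = (z_{α/2} + z_β)·√(2/n).
z-sum = 2.241 + 1.036 = 3.277.
d_min = 3.277 × √(2/487) = 3.277 × 0.0641 = 0.210.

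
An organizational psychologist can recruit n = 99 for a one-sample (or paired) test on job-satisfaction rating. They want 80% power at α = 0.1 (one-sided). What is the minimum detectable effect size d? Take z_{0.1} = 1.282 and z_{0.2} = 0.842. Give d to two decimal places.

For a single sample (or paired design) of n = 99: d_min = (z_{α} + z_β)/√n.
z-sum = 1.282 + 0.842 = 2.124.
d_min = 2.124 / √99 = 2.124 / 9.950 = 0.213.

d_min ≈ 0.21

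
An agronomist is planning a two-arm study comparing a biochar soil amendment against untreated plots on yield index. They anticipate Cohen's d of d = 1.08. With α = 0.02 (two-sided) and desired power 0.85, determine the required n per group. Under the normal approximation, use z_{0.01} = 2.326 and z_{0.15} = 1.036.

n = 20 per group

For two independent groups with equal n: n = 2·((z_{α/2} + z_β) / d)².
z_{α/2} + z_β = 2.326 + 1.036 = 3.362.
n = 2 × (3.362 / 1.08)² = 2 × 3.113² = 2 × 9.69 = 19.4.
Round up to the next whole participant.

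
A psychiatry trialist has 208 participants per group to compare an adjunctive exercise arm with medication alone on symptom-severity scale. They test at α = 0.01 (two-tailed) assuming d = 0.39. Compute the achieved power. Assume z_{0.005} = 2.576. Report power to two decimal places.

For two equal groups, power = Φ(d·√(n/2) − z_{α/2}).
d·√(n/2) = 0.39 × √(208/2) = 0.39 × 10.198 = 3.977.
z_β = 3.977 − 2.576 = 1.401.
Power = Φ(1.401) = 0.919.

power ≈ 0.92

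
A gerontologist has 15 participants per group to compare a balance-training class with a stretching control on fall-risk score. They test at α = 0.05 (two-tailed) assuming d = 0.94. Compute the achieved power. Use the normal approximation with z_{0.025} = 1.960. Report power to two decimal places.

For two equal groups, power = Φ(d·√(n/2) − z_{α/2}).
d·√(n/2) = 0.94 × √(15/2) = 0.94 × 2.739 = 2.574.
z_β = 2.574 − 1.960 = 0.614.
Power = Φ(0.614) = 0.730.

power ≈ 0.73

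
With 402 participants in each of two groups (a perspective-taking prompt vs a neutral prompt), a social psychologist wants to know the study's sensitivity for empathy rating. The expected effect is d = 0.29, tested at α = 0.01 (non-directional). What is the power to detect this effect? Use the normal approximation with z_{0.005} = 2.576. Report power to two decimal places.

For two equal groups, power = Φ(d·√(n/2) − z_{α/2}).
d·√(n/2) = 0.29 × √(402/2) = 0.29 × 14.177 = 4.111.
z_β = 4.111 − 2.576 = 1.535.
Power = Φ(1.535) = 0.938.

power ≈ 0.94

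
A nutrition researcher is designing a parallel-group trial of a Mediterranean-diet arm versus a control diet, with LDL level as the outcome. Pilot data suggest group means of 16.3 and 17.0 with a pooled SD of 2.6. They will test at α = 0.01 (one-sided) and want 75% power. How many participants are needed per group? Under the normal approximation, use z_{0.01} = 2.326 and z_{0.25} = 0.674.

n = 249 per group

Cohen's d = |M₁ − M₂| / SD_pooled = |16.3 − 17.0| / 2.6 = 0.7 / 2.6 = 0.269.
For two independent groups with equal n: n = 2·((z_{α} + z_β) / d)².
z_{α} + z_β = 2.326 + 0.674 = 3.000.
n = 2 × (3.000 / 0.269)² = 2 × 11.152² = 2 × 124.38 = 248.8.
Round up to the next whole participant.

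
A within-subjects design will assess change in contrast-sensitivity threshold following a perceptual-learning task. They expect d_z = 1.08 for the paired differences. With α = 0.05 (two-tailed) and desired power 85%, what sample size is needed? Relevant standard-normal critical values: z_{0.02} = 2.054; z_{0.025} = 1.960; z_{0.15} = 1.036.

n = 8 pairs

For a paired (one-sample on differences) test: n = ((z_{α/2} + z_β) / d)².
z_{α/2} + z_β = 1.960 + 1.036 = 2.996.
n = (2.996 / 1.08)² = 2.774² = 7.70.
Round up.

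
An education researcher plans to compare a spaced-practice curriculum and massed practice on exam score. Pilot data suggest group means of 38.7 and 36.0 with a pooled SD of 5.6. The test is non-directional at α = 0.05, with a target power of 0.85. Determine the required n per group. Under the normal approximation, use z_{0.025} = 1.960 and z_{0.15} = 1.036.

Cohen's d = |M₁ − M₂| / SD_pooled = |38.7 − 36.0| / 5.6 = 2.7 / 5.6 = 0.482.
For two independent groups with equal n: n = 2·((z_{α/2} + z_β) / d)².
z_{α/2} + z_β = 1.960 + 1.036 = 2.996.
n = 2 × (2.996 / 0.482)² = 2 × 6.216² = 2 × 38.64 = 77.3.
Round up to the next whole participant.

n = 78 per group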